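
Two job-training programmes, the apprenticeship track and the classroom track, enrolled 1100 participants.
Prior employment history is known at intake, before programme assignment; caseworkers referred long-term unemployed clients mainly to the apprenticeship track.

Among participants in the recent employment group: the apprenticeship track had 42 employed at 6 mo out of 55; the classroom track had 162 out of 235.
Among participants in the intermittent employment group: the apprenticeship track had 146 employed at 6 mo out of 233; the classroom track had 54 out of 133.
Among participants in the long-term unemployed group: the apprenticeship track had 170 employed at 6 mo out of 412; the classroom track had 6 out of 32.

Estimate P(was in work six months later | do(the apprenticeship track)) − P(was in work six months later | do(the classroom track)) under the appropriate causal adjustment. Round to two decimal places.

The prior employment history-specific comparison favours the apprenticeship track throughout, but the pooled figures favour the classroom track. The question is whether to condition on prior employment history.
Here prior employment history is a common cause — it drives both which programme a case falls under and the outcome. The crude comparison mixes populations; the stratum-specific rates are the causally relevant ones.
Adjusting over the population distribution of prior employment history: 0.264·(0.764−0.689) + 0.333·(0.627−0.406) + 0.404·(0.413−0.188) = +0.184.

+0.18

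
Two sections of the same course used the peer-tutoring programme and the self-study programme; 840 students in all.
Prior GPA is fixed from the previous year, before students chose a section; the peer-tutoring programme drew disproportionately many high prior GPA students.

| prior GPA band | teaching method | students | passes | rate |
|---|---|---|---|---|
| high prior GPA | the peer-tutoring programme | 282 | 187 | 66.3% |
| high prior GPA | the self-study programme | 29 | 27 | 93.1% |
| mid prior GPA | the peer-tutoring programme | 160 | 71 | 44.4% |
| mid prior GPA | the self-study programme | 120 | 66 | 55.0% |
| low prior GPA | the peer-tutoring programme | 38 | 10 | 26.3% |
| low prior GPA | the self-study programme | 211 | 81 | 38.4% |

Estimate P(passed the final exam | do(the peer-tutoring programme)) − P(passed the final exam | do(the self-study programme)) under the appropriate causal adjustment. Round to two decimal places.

-0.17

The stratified and pooled comparisons disagree (the self-study programme wins within each prior GPA band; the peer-tutoring programme wins overall), so the answer turns on the causal role of prior GPA band.
Prior GPA band satisfies the back-door criterion: it is not a descendant of the teaching method, and it blocks the spurious path from teaching method to outcome. Adjusting for it (i.e., using the within-prior GPA band rates) gives the causal effect.
Adjusting over the population distribution of prior GPA band: 0.370·(0.663−0.931) + 0.333·(0.444−0.550) + 0.296·(0.263−0.384) = -0.170.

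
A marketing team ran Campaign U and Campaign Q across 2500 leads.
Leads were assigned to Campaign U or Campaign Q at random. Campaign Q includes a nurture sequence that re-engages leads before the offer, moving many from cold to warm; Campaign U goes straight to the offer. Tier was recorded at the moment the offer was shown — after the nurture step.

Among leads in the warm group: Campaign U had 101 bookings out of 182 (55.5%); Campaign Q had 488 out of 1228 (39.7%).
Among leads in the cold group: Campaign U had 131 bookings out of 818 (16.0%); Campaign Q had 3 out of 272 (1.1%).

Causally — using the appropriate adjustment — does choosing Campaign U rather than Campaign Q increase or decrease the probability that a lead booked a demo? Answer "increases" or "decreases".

decreases

Stratifying would compare campaigns among leads the campaigns themselves sorted into engagement tier groups — a form of selection on an intermediate. The unconditioned pooled rates give the total causal effect.
Pooled: Campaign U 23.2% vs Campaign Q 32.7%; Campaign Q is higher overall.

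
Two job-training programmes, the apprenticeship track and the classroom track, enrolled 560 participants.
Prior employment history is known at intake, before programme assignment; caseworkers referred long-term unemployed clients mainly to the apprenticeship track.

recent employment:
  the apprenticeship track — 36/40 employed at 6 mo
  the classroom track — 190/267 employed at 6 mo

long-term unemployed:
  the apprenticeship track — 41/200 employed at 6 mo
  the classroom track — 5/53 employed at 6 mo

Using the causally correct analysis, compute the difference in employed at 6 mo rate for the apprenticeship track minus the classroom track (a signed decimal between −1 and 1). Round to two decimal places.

the apprenticeship track is higher inside every prior employment history stratum but the classroom track is higher in aggregate. Whether to stratify depends on how prior employment history relates to the programme.
Prior employment history differs across programmes for reasons unrelated to any effect of the programme itself, and it separately predicts the outcome — a classic confounder. We must compare within prior employment history levels.
Adjusting over the population distribution of prior employment history: 0.548·(0.900−0.712) + 0.452·(0.205−0.094) = +0.153.

+0.15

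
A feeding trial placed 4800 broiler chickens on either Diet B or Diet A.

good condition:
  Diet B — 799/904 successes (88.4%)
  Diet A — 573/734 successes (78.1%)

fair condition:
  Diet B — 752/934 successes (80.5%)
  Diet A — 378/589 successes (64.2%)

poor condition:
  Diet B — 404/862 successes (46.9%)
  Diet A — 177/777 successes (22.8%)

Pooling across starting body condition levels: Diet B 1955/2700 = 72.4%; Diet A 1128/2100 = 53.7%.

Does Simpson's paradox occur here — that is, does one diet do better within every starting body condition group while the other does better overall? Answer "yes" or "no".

no

Within each starting body condition level (good condition 88.4% vs 78.1%; fair condition 80.5% vs 64.2%; poor condition 46.9% vs 22.8%), Diet B has the higher rate every time. Pooled: 72.4% vs 53.7% — Diet B has the higher rate overall. They agree.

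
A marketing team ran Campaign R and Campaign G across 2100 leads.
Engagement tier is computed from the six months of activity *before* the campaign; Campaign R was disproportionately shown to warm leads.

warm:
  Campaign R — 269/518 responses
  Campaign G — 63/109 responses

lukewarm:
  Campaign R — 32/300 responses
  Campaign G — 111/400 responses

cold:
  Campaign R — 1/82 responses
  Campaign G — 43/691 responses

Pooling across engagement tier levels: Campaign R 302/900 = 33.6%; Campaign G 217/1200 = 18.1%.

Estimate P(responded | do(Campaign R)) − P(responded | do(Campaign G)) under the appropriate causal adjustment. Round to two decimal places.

-0.09

The imbalance in engagement tier arose from how leads were allocated, not from anything the campaign did; and engagement tier independently affects the outcome. The pooled gap is confounded — condition on engagement tier.
Adjusting over the population distribution of engagement tier: 0.299·(0.519−0.578) + 0.333·(0.107−0.278) + 0.368·(0.012−0.062) = -0.093.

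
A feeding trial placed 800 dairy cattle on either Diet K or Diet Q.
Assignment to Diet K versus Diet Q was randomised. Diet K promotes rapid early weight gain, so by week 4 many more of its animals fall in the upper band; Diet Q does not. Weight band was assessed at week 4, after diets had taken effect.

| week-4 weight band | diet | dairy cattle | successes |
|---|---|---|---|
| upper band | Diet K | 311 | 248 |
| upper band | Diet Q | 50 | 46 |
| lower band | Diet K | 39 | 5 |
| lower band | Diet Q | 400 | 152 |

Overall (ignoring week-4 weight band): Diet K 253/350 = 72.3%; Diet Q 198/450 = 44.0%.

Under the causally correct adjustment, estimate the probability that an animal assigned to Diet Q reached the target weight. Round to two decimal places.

0.44

Because the diet influences week-4 weight band, week-4 weight band is a post-treatment mediator, not a confounder. Stratifying on it would bias the estimate; the causal effect is the crude pooled difference.
So P(outcome | do(Diet Q)) is just the pooled rate for Diet Q: 198/450 = 0.440.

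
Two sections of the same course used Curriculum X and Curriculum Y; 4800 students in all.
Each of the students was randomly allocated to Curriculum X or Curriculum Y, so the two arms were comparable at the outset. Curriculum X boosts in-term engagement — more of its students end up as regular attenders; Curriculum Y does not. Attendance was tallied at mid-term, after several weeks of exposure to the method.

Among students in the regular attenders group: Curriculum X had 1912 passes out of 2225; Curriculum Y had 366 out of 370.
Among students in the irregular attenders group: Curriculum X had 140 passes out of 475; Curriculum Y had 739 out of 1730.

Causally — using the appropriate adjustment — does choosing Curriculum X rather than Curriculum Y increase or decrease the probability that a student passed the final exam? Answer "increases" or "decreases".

Curriculum Y is higher inside every mid-term attendance stratum but Curriculum X is higher in aggregate. Whether to stratify depends on how mid-term attendance relates to the teaching method.
Mid-term attendance is downstream of the teaching method. One should not condition on a consequence of treatment, so the overall rates are the right comparison.
Pooled: Curriculum X 76.0% vs Curriculum Y 52.6%; Curriculum X is higher overall.

increases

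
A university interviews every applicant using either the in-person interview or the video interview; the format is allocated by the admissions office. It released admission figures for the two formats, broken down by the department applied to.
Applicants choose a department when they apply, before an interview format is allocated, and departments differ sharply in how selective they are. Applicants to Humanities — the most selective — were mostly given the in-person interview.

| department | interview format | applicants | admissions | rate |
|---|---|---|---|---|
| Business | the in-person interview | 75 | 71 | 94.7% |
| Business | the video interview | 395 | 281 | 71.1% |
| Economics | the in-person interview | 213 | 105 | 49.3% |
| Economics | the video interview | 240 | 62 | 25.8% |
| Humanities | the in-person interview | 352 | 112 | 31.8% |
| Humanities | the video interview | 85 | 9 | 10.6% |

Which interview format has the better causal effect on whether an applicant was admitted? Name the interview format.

the in-person interview

Within every department level the in-person interview has the higher rate, yet pooled the video interview does — Simpson's reversal.
Nothing the interview format does changes department; the imbalance is an allocation artefact. With department also predicting the outcome, the pooled figure is confounded, and the within-stratum comparison is the causal one.
Within each level — Business: 94.7% vs 71.1%; Economics: 49.3% vs 25.8%; Humanities: 31.8% vs 10.6% — the in-person interview is higher every time.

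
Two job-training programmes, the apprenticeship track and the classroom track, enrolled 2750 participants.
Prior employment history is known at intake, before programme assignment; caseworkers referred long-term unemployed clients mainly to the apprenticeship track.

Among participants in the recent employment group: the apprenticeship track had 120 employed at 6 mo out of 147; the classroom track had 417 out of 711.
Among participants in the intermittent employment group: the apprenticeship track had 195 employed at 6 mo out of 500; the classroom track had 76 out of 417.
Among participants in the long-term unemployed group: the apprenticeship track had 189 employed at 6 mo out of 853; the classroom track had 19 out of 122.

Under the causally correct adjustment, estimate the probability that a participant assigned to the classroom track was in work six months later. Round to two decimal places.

Within every prior employment history level the apprenticeship track has the higher rate, yet pooled the classroom track does — Simpson's reversal.
Since prior employment history is a pre-existing factor (not a product of the programme) and it affects the outcome on its own, it is a confounder. The stratified rates, not the pooled rate, identify the causal effect.
Standardising the classroom track to the population prior employment history mix: 0.312·417/711 + 0.333·76/417 + 0.355·19/122 = 0.299.

0.30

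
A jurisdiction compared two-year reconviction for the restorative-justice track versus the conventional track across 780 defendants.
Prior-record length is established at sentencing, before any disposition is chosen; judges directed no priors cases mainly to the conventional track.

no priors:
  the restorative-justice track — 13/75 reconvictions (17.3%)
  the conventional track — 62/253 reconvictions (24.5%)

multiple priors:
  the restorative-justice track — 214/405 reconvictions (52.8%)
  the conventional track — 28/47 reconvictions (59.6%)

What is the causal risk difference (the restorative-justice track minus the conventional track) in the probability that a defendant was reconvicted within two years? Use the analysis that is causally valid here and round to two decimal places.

Prior-record length satisfies the back-door criterion: it is not a descendant of the disposition, and it blocks the spurious path from disposition to outcome. Adjusting for it (i.e., using the within-prior-record length rates) gives the causal effect.
Adjusting over the population distribution of prior-record length: 0.421·(0.173−0.245) + 0.579·(0.528−0.596) = -0.069.

-0.07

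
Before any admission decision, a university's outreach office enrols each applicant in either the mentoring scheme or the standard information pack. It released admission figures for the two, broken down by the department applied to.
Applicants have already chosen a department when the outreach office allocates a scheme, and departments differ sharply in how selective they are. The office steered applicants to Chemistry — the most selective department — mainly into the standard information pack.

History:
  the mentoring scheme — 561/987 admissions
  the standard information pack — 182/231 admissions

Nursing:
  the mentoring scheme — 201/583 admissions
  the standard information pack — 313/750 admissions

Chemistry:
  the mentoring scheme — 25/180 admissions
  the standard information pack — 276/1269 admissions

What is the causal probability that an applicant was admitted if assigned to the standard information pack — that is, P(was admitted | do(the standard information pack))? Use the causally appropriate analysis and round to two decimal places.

0.46

Department is set before the outreach scheme has any effect — it is not caused by the outreach scheme — and it independently drives the outcome. That makes it a confounder, so the causal comparison is within department levels.
Standardising the standard information pack to the population department mix: 0.304·182/231 + 0.333·313/750 + 0.362·276/1269 = 0.458.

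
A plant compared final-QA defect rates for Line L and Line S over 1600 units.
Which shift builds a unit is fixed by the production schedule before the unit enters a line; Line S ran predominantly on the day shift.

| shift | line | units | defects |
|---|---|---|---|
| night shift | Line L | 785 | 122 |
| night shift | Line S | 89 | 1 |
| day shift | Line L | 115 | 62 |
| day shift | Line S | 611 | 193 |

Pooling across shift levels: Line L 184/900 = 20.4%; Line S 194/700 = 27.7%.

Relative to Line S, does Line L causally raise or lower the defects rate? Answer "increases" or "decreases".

Shift satisfies the back-door criterion: it is not a descendant of the line, and it blocks the spurious path from line to outcome. Adjusting for it (i.e., using the within-shift rates) gives the causal effect.
Within each level — night shift: 15.5% vs 1.1%; day shift: 53.9% vs 31.6% — Line S is lower every time.

increases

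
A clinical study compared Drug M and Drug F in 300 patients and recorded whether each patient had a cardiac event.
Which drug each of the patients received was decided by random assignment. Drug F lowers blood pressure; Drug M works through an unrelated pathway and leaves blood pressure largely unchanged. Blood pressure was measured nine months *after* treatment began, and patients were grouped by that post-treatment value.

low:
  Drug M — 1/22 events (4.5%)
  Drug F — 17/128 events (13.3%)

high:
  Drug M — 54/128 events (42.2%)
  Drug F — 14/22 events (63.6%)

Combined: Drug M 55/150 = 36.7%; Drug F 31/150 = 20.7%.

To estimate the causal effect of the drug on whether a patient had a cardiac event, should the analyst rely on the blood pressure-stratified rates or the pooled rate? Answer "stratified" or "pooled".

pooled

Within every blood pressure level Drug M has the lower rate, yet pooled Drug F does — Simpson's reversal.
Because the drug influences blood pressure, blood pressure is a post-treatment mediator, not a confounder. Stratifying on it would bias the estimate; the causal effect is the crude pooled difference.
Pooled: Drug M 36.7% vs Drug F 20.7%; Drug F is lower overall.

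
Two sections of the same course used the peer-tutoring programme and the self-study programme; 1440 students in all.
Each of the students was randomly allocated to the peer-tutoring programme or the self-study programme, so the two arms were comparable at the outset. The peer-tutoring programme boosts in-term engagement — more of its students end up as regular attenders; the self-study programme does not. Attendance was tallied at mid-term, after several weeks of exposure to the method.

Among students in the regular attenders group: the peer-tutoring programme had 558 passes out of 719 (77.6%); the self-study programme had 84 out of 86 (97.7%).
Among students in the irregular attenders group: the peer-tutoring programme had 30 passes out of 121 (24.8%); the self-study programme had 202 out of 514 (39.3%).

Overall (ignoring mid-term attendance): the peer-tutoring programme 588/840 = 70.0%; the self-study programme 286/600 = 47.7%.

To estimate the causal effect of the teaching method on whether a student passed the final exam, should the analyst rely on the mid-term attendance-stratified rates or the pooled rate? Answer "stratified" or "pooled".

Stratifying would compare teaching methods among students the teaching methods themselves sorted into mid-term attendance groups — a form of selection on an intermediate. The unconditioned pooled rates give the total causal effect.
Pooled: the peer-tutoring programme 70.0% vs the self-study programme 47.7%; the peer-tutoring programme is higher overall.

pooled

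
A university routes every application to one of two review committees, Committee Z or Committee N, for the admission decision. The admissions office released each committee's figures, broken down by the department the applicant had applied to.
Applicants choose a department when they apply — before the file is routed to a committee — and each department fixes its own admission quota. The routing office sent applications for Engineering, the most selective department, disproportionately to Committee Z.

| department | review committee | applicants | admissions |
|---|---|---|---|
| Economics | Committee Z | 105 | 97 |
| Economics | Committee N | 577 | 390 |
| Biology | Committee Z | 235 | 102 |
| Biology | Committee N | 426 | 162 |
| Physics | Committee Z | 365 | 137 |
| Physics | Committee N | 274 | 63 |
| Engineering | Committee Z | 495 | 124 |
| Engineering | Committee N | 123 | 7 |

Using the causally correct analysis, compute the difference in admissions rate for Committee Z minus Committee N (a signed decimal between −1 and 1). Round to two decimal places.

Department is set before the review committee has any effect — it is not caused by the review committee — and it independently drives the outcome. That makes it a confounder, so the causal comparison is within department levels.
Adjusting over the population distribution of department: 0.262·(0.924−0.676) + 0.254·(0.434−0.380) + 0.246·(0.375−0.230) + 0.238·(0.251−0.057) = +0.160.

+0.16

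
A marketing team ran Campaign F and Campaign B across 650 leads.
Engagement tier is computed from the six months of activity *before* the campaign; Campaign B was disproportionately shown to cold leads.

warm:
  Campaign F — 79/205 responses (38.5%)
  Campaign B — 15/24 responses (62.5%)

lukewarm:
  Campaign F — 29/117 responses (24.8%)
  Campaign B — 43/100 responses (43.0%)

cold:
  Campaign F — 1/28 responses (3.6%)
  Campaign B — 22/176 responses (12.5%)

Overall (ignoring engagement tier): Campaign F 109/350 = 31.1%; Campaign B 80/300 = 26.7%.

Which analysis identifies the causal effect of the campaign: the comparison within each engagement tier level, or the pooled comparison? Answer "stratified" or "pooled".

stratified

Engagement tier is set before the campaign has any effect — it is not caused by the campaign — and it independently drives the outcome. That makes it a confounder, so the causal comparison is within engagement tier levels.
Within each level — warm: 38.5% vs 62.5%; lukewarm: 24.8% vs 43.0%; cold: 3.6% vs 12.5% — Campaign B is higher every time.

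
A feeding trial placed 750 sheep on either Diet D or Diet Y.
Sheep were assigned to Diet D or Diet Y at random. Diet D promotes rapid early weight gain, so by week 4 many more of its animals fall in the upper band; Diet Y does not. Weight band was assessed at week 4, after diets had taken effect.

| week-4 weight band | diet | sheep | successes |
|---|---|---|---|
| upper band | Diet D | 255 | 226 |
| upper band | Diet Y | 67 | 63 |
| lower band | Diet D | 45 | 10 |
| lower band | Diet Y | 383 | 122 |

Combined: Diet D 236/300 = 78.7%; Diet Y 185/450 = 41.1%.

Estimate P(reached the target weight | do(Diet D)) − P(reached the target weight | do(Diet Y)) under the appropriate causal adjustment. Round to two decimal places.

Because the diet influences week-4 weight band, week-4 weight band is a post-treatment mediator, not a confounder. Stratifying on it would bias the estimate; the causal effect is the crude pooled difference.
The causal difference is the pooled difference: 0.787 − 0.411 = +0.376.

+0.38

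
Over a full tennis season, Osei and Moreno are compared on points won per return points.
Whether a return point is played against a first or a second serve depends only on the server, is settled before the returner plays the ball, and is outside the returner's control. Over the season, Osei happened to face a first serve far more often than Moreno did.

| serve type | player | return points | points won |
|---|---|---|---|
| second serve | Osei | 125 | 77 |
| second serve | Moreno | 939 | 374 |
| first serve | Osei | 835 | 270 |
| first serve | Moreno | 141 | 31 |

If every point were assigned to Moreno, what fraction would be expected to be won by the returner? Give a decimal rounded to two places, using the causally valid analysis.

Here serve type is a common cause — it drives both which player a case falls under and the outcome. The crude comparison mixes populations; the stratum-specific rates are the causally relevant ones.
Standardising Moreno to the population serve type mix: 0.522·374/939 + 0.478·31/141 = 0.313.

0.31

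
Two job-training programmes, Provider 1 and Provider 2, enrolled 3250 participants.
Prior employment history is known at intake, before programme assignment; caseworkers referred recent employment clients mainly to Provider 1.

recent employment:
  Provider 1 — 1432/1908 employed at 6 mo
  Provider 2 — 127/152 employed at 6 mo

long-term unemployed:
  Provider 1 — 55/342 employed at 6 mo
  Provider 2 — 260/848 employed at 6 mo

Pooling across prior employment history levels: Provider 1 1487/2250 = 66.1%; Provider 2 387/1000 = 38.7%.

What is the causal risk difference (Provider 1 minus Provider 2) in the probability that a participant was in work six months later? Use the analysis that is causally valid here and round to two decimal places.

Provider 2 is higher inside every prior employment history stratum but Provider 1 is higher in aggregate. Whether to stratify depends on how prior employment history relates to the programme.
Nothing the programme does changes prior employment history; the imbalance is an allocation artefact. With prior employment history also predicting the outcome, the pooled figure is confounded, and the within-stratum comparison is the causal one.
Adjusting over the population distribution of prior employment history: 0.634·(0.751−0.836) + 0.366·(0.161−0.307) = -0.107.

-0.11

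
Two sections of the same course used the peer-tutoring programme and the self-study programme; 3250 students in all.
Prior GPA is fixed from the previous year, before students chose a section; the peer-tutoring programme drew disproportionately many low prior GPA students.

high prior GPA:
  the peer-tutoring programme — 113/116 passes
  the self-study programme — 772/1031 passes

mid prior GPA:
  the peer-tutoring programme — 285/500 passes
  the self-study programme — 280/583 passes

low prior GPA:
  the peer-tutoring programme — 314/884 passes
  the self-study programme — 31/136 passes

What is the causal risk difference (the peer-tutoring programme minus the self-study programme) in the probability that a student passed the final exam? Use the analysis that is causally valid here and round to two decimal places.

+0.15

Prior GPA band is set before the teaching method has any effect — it is not caused by the teaching method — and it independently drives the outcome. That makes it a confounder, so the causal comparison is within prior GPA band levels.
Adjusting over the population distribution of prior GPA band: 0.353·(0.974−0.749) + 0.333·(0.570−0.480) + 0.314·(0.355−0.228) = +0.149.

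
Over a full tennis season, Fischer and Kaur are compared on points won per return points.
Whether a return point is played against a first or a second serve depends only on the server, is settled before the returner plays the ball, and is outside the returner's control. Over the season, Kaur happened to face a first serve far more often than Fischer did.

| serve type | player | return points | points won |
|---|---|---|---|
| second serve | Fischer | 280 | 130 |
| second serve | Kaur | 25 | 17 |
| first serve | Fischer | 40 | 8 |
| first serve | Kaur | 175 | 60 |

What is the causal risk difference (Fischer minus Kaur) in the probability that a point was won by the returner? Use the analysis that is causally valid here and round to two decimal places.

-0.19

Kaur is higher inside every serve type stratum but Fischer is higher in aggregate. Whether to stratify depends on how serve type relates to the player.
The imbalance in serve type arose from how return points were allocated, not from anything the player did; and serve type independently affects the outcome. The pooled gap is confounded — condition on serve type.
Adjusting over the population distribution of serve type: 0.587·(0.464−0.680) + 0.413·(0.200−0.343) = -0.186.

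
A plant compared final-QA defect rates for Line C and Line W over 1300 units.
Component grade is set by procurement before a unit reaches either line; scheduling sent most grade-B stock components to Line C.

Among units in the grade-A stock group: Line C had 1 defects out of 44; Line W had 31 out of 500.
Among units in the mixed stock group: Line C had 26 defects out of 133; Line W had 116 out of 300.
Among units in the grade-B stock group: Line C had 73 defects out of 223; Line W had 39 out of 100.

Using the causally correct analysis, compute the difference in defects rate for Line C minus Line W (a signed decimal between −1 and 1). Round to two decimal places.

-0.10

The imbalance in component grade arose from how units were allocated, not from anything the line did; and component grade independently affects the outcome. The pooled gap is confounded — condition on component grade.
Adjusting over the population distribution of component grade: 0.418·(0.023−0.062) + 0.333·(0.195−0.387) + 0.248·(0.327−0.390) = -0.096.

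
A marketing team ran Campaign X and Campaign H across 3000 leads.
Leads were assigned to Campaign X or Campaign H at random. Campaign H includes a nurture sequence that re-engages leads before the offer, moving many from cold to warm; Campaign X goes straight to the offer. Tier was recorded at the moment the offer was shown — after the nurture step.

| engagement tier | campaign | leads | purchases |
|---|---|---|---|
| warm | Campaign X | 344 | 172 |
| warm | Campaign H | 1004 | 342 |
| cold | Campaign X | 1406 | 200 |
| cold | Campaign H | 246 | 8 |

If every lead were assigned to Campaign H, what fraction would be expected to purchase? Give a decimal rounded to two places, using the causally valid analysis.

The engagement tier-specific comparison favours Campaign X throughout, but the pooled figures favour Campaign H. The question is whether to condition on engagement tier.
The distribution of engagement tier is itself part of what the campaign does — it is an intermediate outcome. Holding it fixed would remove that part of the effect; the total effect is the pooled difference.
So P(outcome | do(Campaign H)) is just the pooled rate for Campaign H: 350/1250 = 0.280.

0.28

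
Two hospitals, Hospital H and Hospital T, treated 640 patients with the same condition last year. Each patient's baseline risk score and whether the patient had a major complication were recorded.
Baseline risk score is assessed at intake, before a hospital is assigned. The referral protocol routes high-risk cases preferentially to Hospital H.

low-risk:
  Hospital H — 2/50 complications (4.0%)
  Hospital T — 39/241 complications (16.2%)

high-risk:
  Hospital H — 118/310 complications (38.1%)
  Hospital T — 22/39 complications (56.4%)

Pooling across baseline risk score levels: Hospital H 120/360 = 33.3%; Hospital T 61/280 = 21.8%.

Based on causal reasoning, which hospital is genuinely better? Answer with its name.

Hospital H

Hospital H is lower inside every baseline risk score stratum but Hospital T is lower in aggregate. Whether to stratify depends on how baseline risk score relates to the hospital.
Baseline risk score is set before the hospital has any effect — it is not caused by the hospital — and it independently drives the outcome. That makes it a confounder, so the causal comparison is within baseline risk score levels.
Within each level — low-risk: 4.0% vs 16.2%; high-risk: 38.1% vs 56.4% — Hospital H is lower every time.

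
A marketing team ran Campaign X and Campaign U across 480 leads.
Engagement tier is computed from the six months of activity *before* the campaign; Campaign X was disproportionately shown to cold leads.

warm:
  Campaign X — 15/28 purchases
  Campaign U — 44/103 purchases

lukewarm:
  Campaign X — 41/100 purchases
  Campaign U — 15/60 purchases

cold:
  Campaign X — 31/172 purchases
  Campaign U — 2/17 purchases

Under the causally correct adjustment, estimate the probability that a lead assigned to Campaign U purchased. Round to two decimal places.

Here engagement tier is a common cause — it drives both which campaign a case falls under and the outcome. The crude comparison mixes populations; the stratum-specific rates are the causally relevant ones.
Standardising Campaign U to the population engagement tier mix: 0.273·44/103 + 0.333·15/60 + 0.394·2/17 = 0.246.

0.25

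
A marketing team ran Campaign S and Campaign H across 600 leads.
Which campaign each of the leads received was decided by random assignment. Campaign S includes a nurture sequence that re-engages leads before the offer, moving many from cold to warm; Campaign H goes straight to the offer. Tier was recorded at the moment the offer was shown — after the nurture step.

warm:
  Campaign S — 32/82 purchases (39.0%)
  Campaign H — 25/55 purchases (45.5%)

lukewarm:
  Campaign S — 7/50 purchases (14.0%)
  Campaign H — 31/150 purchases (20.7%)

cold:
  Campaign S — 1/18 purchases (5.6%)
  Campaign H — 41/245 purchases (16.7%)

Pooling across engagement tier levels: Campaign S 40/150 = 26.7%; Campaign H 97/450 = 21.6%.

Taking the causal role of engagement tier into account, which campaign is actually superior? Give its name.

Because the campaign influences engagement tier, engagement tier is a post-treatment mediator, not a confounder. Stratifying on it would bias the estimate; the causal effect is the crude pooled difference.
Pooled: Campaign S 26.7% vs Campaign H 21.6%; Campaign S is higher overall.

Campaign S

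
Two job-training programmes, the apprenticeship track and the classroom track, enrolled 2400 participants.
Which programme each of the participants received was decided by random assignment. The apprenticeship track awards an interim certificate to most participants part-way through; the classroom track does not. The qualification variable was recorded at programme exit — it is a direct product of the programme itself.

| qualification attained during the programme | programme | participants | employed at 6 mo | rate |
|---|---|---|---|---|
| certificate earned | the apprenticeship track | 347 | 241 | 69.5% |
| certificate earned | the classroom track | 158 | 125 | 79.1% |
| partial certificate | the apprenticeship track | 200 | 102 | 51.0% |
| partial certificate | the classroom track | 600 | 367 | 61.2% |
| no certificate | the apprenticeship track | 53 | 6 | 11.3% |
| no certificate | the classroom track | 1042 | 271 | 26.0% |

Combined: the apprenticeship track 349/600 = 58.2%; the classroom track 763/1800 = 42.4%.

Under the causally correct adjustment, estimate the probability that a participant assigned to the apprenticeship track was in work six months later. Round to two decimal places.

0.58

The qualification attained during the programme-specific comparison favours the classroom track throughout, but the pooled figures favour the apprenticeship track. The question is whether to condition on qualification attained during the programme.
Qualification attained during the programme lies on the pathway programme → qualification attained during the programme → outcome, so adjusting for it blocks the indirect effect. For the total causal effect of programme, use the unadjusted pooled rates.
So P(outcome | do(the apprenticeship track)) is just the pooled rate for the apprenticeship track: 349/600 = 0.582.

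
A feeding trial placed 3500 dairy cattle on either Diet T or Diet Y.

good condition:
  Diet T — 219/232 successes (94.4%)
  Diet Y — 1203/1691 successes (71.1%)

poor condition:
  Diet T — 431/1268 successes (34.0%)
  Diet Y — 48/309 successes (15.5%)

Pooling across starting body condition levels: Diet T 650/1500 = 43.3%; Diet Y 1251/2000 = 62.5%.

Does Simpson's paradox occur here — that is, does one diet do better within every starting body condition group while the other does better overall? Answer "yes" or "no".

yes

Within each starting body condition level (good condition 94.4% vs 71.1%; poor condition 34.0% vs 15.5%), Diet T has the higher rate every time. Pooled: 43.3% vs 62.5% — Diet Y has the higher rate overall. The two comparisons disagree.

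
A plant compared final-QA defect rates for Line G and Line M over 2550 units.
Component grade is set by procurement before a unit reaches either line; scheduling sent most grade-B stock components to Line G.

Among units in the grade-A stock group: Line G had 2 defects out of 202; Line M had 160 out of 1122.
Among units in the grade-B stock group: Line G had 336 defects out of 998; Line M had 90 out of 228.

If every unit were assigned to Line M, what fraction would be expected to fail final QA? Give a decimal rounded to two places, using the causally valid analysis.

0.26

Component grade satisfies the back-door criterion: it is not a descendant of the line, and it blocks the spurious path from line to outcome. Adjusting for it (i.e., using the within-component grade rates) gives the causal effect.
Standardising Line M to the population component grade mix: 0.519·160/1122 + 0.481·90/228 = 0.264.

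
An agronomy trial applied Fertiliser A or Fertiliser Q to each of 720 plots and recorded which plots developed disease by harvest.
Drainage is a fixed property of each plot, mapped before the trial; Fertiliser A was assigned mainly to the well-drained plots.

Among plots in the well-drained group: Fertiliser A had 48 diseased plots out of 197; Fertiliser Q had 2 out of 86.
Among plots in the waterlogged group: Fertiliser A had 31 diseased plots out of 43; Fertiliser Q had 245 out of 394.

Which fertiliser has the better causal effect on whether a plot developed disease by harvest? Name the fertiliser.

Fertiliser Q

Here field drainage is a common cause — it drives both which fertiliser a case falls under and the outcome. The crude comparison mixes populations; the stratum-specific rates are the causally relevant ones.
Within each level — well-drained: 24.4% vs 2.3%; waterlogged: 72.1% vs 62.2% — Fertiliser Q is lower every time.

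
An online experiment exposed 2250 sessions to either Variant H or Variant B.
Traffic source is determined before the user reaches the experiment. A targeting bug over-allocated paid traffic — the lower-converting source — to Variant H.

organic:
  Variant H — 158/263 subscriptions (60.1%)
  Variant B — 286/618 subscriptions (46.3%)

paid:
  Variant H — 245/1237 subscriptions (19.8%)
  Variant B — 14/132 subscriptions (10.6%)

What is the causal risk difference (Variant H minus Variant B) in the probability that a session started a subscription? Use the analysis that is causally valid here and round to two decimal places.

Traffic source is set before the variant has any effect — it is not caused by the variant — and it independently drives the outcome. That makes it a confounder, so the causal comparison is within traffic source levels.
Adjusting over the population distribution of traffic source: 0.392·(0.601−0.463) + 0.608·(0.198−0.106) = +0.110.

+0.11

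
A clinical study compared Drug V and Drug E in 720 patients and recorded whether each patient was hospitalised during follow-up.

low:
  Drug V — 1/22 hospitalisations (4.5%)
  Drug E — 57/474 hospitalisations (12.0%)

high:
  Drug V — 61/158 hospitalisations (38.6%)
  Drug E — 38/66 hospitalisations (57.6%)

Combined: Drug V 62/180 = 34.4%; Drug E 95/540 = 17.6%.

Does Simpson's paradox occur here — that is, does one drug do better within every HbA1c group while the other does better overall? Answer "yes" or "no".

yes

Within each HbA1c level (low 4.5% vs 12.0%; high 38.6% vs 57.6%), Drug V has the lower rate every time. Pooled: 34.4% vs 17.6% — Drug E has the lower rate overall. The two comparisons disagree.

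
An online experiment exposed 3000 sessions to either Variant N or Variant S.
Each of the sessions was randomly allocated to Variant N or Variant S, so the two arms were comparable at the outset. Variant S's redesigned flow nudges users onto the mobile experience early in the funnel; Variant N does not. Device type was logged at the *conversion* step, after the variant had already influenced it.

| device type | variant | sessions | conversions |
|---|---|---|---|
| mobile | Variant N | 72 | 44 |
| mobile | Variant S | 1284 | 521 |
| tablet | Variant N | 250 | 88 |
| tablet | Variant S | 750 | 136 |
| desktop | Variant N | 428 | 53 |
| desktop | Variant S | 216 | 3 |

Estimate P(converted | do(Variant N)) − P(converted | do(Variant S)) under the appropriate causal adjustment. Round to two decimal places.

-0.05

Device type is downstream of the variant. One should not condition on a consequence of treatment, so the overall rates are the right comparison.
The causal difference is the pooled difference: 0.247 − 0.293 = -0.047.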